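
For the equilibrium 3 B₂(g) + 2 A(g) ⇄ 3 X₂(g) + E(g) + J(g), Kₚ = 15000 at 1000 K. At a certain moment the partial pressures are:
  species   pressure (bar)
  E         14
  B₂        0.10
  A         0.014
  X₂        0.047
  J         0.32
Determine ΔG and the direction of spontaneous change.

Qₚ = P(X₂)³·P(E)·P(J) / (P(B₂)³·P(A)²) = (0.047)³·(14)·(0.32) / ((0.10)³·(0.014)²) = 2370
ΔG = RT ln(Qₚ/Kₚ) = (8.314 J mol⁻¹ K⁻¹)(1000 K) × ln(2370/15000)
   = (8.314 kJ/mol)(-1.845) = -15.3 kJ/mol
ΔG < 0, so the forward reaction is spontaneous (proceeds forward).

ΔG = -15.3 kJ/mol; the forward reaction is spontaneous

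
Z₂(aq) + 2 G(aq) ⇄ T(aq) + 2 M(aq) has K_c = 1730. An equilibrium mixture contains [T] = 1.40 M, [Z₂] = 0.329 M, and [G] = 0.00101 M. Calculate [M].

[M] = 0.0204 M

At equilibrium, K_c = [T]·[M]² / ([Z₂]·[G]²) = 1730.
(1.40)·([M])² / ((0.329)·(0.00101)²) = 1730
[M]² = 4.15×10⁻⁴ ⇒ [M] = 0.0204 M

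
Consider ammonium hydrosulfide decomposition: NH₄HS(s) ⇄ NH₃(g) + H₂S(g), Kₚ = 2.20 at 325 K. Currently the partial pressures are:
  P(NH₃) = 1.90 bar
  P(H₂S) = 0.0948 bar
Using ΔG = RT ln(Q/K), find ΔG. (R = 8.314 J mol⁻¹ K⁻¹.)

(NH₄HS is a pure solid — omitted from Qₚ.)
Qₚ = P(NH₃)·P(H₂S) = (1.90)·(0.0948) = 0.180
ΔG = RT ln(Qₚ/Kₚ) = (8.314 J mol⁻¹ K⁻¹)(325 K) × ln(0.180/2.20)
   = (2.702 kJ/mol)(-2.503) = -6.76 kJ/mol
ΔG < 0, so the forward reaction is spontaneous (proceeds forward).

ΔG = -6.76 kJ/mol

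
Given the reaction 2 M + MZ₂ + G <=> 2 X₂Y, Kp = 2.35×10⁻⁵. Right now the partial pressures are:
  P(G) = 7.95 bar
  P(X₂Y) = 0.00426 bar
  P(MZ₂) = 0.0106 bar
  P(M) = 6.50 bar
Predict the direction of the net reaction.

forward (toward products)

Qp = P(X₂Y)² / (P(M)²·P(MZ₂)·P(G)) = (0.00426)² / ((6.50)²·(0.0106)·(7.95)) = 5.10×10⁻⁶
Qp = 5.10×10⁻⁶ < Kp = 2.35×10⁻⁵, so the forward reaction proceeds.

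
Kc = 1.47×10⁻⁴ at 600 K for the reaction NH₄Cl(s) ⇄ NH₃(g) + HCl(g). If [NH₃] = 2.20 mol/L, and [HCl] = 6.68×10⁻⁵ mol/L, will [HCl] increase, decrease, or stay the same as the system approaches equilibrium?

stay the same

(NH₄Cl is a pure solid — omitted from Qc.)
Qc = [NH₃]·[HCl] = (2.20)·(6.68×10⁻⁵) = 1.47×10⁻⁴
Qc = 1.47×10⁻⁴ = Kc; the system is at equilibrium.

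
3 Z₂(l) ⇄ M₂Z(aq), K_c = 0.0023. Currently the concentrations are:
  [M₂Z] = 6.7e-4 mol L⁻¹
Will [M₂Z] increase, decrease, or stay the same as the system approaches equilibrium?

increase

(Z₂ is a pure liquid — omitted from Q_c.)
Q_c = [M₂Z] = 6.7e-4
Q_c = 6.7e-4 < K_c = 0.0023: net forward reaction.
M₂Z is a product, so it increases.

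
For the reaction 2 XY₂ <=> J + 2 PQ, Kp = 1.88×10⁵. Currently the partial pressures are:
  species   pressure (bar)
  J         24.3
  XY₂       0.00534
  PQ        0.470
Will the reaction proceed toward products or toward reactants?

at equilibrium

Qp = P(J)·P(PQ)² / P(XY₂)² = (24.3)·(0.470)² / (0.00534)² = 1.88×10⁵
Qp = 1.88×10⁵ = Kp, so the system is already at equilibrium.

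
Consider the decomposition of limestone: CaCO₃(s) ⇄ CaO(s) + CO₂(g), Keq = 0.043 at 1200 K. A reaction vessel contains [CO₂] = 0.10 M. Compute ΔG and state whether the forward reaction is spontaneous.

(CaCO₃, CaO are pure solids — omitted from Q.)
Q = [CO₂] = 0.100
ΔG = RT ln(Q/Keq) = (8.314 J mol⁻¹ K⁻¹)(1200 K) × ln(0.100/0.043)
   = (9.977 kJ/mol)(0.8440) = 8.42 kJ/mol
ΔG > 0, so the forward reaction is non-spontaneous (proceeds in reverse).

ΔG = 8.42 kJ/mol; the forward reaction is non-spontaneous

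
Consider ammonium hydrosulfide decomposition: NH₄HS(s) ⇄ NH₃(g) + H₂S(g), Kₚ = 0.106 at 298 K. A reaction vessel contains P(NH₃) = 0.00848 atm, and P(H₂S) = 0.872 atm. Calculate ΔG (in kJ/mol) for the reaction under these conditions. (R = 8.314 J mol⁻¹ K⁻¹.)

ΔG = -6.60 kJ/mol

(NH₄HS is a pure solid — omitted from Qₚ.)
Qₚ = P(NH₃)·P(H₂S) = (0.00848)·(0.872) = 0.00739
ΔG = RT ln(Qₚ/Kₚ) = (8.314 J mol⁻¹ K⁻¹)(298 K) × ln(0.00739/0.106)
   = (2.478 kJ/mol)(-2.663) = -6.60 kJ/mol
ΔG < 0, so the forward reaction is spontaneous (proceeds forward).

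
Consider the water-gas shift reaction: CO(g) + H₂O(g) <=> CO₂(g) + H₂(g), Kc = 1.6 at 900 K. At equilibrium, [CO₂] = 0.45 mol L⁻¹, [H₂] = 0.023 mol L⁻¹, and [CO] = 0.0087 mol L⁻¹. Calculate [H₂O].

At equilibrium, Kc = [CO₂]·[H₂] / ([CO]·[H₂O]) = 1.6.
(0.45)·(0.023) / ((0.0087)·([H₂O])) = 1.6
[H₂O] = 0.744 = 0.74 mol L⁻¹

[H₂O] = 0.74 mol L⁻¹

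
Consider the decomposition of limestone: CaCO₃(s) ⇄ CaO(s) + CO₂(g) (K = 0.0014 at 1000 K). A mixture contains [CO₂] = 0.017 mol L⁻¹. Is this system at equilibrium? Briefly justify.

no; Q > K, reaction proceeds in reverse

(CaCO₃, CaO are pure solids — omitted from Q.)
Q = [CO₂] = 0.017
Q = 0.017 > K = 0.0014: net reverse reaction.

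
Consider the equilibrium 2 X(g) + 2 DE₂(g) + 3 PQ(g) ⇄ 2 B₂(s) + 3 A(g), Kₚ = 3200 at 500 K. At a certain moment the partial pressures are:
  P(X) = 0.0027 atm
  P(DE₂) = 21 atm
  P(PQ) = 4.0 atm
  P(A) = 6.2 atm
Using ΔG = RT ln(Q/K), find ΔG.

ΔG = -4.22 kJ/mol

(B₂ is a pure solid — omitted from Qₚ.)
Qₚ = P(A)³ / (P(X)²·P(DE₂)²·P(PQ)³) = (6.2)³ / ((0.0027)²·(21)²·(4.0)³) = 1160
ΔG = RT ln(Qₚ/Kₚ) = (8.314 J mol⁻¹ K⁻¹)(500 K) × ln(1160/3200)
   = (4.157 kJ/mol)(-1.015) = -4.22 kJ/mol
ΔG < 0, so the forward reaction is spontaneous (proceeds forward).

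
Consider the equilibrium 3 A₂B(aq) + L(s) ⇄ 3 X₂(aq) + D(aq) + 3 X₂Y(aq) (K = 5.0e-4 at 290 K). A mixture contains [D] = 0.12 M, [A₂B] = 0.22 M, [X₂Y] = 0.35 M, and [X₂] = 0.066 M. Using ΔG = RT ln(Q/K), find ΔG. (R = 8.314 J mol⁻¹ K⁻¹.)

ΔG = -3.09 kJ/mol

(L is a pure solid — omitted from Q.)
Q = [X₂]³·[D]·[X₂Y]³ / [A₂B]³ = (0.066)³·(0.12)·(0.35)³ / (0.22)³ = 1.39e-4
ΔG = RT ln(Q/K) = (8.314 J mol⁻¹ K⁻¹)(290 K) × ln(1.39e-4/5.0e-4)
   = (2.411 kJ/mol)(-1.280) = -3.09 kJ/mol
ΔG < 0, so the forward reaction is spontaneous (proceeds forward).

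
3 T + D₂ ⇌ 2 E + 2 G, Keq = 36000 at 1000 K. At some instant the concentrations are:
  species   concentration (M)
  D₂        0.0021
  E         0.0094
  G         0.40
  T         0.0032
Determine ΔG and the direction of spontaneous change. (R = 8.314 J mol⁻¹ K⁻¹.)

ΔG = 14.5 kJ/mol; the forward reaction is non-spontaneous

Q = [E]²·[G]² / ([T]³·[D₂]) = (0.0094)²·(0.40)² / ((0.0032)³·(0.0021)) = 2.05×10⁵
ΔG = RT ln(Q/Keq) = (8.314 J mol⁻¹ K⁻¹)(1000 K) × ln(2.05×10⁵/36000)
   = (8.314 kJ/mol)(1.739) = 14.5 kJ/mol
ΔG > 0, so the forward reaction is non-spontaneous (proceeds in reverse).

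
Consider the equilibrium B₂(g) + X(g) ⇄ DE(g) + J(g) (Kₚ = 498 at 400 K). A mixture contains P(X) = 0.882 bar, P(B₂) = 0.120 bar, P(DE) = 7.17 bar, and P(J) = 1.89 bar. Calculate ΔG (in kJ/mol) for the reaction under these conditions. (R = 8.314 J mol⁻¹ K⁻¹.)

ΔG = -4.52 kJ/mol

Qₚ = P(DE)·P(J) / (P(B₂)·P(X)) = (7.17)·(1.89) / ((0.120)·(0.882)) = 128
ΔG = RT ln(Qₚ/Kₚ) = (8.314 J mol⁻¹ K⁻¹)(400 K) × ln(128/498)
   = (3.326 kJ/mol)(-1.359) = -4.52 kJ/mol
ΔG < 0, so the forward reaction is spontaneous (proceeds forward).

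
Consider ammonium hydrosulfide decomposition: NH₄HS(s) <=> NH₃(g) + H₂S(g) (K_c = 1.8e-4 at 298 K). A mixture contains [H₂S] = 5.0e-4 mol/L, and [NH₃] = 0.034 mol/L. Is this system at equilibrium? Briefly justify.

(NH₄HS is a pure solid — omitted from Q_c.)
Q_c = [NH₃]·[H₂S] = (0.034)·(5.0e-4) = 1.7e-5
Q_c = 1.7e-5 < K_c = 1.8e-4: net forward reaction.

no; Q < K, reaction proceeds forward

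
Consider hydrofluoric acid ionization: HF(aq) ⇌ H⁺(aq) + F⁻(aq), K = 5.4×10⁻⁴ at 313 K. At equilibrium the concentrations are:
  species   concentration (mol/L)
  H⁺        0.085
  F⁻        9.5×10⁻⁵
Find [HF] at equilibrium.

At equilibrium, K = [H⁺]·[F⁻] / [HF] = 5.4×10⁻⁴.
(0.085)·(9.5×10⁻⁵) / ([HF]) = 5.4×10⁻⁴
[HF] = 0.0150 = 0.015 mol/L

[HF] = 0.015 mol/L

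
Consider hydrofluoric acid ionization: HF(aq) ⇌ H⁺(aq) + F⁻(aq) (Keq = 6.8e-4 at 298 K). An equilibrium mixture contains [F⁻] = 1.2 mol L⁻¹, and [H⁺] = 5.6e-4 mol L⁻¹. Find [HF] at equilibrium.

[HF] = 0.99 mol L⁻¹

At equilibrium, Keq = [H⁺]·[F⁻] / [HF] = 6.8e-4.
(5.6e-4)·(1.2) / ([HF]) = 6.8e-4
[HF] = 0.988 = 0.99 mol L⁻¹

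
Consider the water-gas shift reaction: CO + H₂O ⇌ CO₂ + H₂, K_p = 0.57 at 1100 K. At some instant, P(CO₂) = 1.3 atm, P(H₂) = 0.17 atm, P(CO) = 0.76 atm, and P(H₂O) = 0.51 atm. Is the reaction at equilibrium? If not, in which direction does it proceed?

Q_p = P(CO₂)·P(H₂) / (P(CO)·P(H₂O)) = (1.3)·(0.17) / ((0.76)·(0.51)) = 0.57
Q_p = 0.57 = K_p, so the system is already at equilibrium.

at equilibrium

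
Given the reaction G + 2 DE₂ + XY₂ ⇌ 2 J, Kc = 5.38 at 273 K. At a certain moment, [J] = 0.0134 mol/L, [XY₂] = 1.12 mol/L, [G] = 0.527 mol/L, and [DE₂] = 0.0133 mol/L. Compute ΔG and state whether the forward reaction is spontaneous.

Qc = [J]² / ([G]·[DE₂]²·[XY₂]) = (0.0134)² / ((0.527)·(0.0133)²·(1.12)) = 1.72
ΔG = RT ln(Qc/Kc) = (8.314 J mol⁻¹ K⁻¹)(273 K) × ln(1.72/5.38)
   = (2.270 kJ/mol)(-1.140) = -2.59 kJ/mol
ΔG < 0, so the forward reaction is spontaneous (proceeds forward).

ΔG = -2.59 kJ/mol; the forward reaction is spontaneous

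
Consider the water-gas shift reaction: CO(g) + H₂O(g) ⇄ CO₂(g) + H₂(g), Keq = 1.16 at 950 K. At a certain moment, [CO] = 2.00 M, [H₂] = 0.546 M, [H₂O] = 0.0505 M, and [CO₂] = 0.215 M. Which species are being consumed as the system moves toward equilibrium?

Q = [CO₂]·[H₂] / ([CO]·[H₂O]) = (0.215)·(0.546) / ((2.00)·(0.0505)) = 1.16
Q = 1.16 = Keq; the system is at equilibrium.

none (at equilibrium)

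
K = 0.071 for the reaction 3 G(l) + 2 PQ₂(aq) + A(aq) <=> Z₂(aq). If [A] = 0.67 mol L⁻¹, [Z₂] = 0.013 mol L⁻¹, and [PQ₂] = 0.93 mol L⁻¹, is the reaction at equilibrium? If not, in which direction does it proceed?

(G is a pure liquid — omitted from Q.)
Q = [Z₂] / ([PQ₂]²·[A]) = (0.013) / ((0.93)²·(0.67)) = 0.022
Q = 0.022 < K = 0.071, so the forward reaction proceeds.

toward products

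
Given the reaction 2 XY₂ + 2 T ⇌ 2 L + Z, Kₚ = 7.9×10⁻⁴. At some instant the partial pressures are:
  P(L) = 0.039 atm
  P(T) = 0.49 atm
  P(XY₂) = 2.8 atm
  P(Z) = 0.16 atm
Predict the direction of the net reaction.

toward products

Qₚ = P(L)²·P(Z) / (P(XY₂)²·P(T)²) = (0.039)²·(0.16) / ((2.8)²·(0.49)²) = 1.3×10⁻⁴
Qₚ = 1.3×10⁻⁴ < Kₚ = 7.9×10⁻⁴, so the forward reaction proceeds.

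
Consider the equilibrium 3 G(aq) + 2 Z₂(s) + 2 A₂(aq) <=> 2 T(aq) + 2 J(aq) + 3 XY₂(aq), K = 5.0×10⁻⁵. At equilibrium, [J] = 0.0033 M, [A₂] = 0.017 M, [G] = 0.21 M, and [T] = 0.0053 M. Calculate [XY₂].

(Z₂ is a pure solid — omitted from K.)
At equilibrium, K = [T]²·[J]²·[XY₂]³ / ([G]³·[A₂]²) = 5.0×10⁻⁵.
(0.0053)²·(0.0033)²·([XY₂])³ / ((0.21)³·(0.017)²) = 5.0×10⁻⁵
[XY₂]³ = 0.437 ⇒ [XY₂] = 0.76 M

[XY₂] = 0.76 M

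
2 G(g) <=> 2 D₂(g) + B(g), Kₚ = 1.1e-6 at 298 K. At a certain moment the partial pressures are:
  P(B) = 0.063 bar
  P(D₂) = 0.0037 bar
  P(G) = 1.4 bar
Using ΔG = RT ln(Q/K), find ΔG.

ΔG = -2.27 kJ/mol

Qₚ = P(D₂)²·P(B) / P(G)² = (0.0037)²·(0.063) / (1.4)² = 4.40e-7
ΔG = RT ln(Qₚ/Kₚ) = (8.314 J mol⁻¹ K⁻¹)(298 K) × ln(4.40e-7/1.1e-6)
   = (2.478 kJ/mol)(-0.9163) = -2.27 kJ/mol
ΔG < 0, so the forward reaction is spontaneous (proceeds forward).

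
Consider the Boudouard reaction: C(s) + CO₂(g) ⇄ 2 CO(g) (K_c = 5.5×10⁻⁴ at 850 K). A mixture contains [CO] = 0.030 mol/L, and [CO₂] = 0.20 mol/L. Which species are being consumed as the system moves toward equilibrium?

(C is a pure solid — omitted from Q_c.)
Q_c = [CO]² / [CO₂] = (0.030)² / (0.20) = 0.0045
Q_c = 0.0045 > K_c = 5.5×10⁻⁴: net reverse reaction.

CO (products)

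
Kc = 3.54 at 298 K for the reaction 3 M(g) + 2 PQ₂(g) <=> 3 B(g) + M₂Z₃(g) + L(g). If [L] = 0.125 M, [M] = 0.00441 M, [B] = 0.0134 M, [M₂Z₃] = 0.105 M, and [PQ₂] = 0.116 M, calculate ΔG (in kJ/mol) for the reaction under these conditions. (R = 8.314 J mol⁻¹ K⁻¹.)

ΔG = 5.07 kJ/mol

Qc = [B]³·[M₂Z₃]·[L] / ([M]³·[PQ₂]²) = (0.0134)³·(0.105)·(0.125) / ((0.00441)³·(0.116)²) = 27.4
ΔG = RT ln(Qc/Kc) = (8.314 J mol⁻¹ K⁻¹)(298 K) × ln(27.4/3.54)
   = (2.478 kJ/mol)(2.046) = 5.07 kJ/mol
ΔG > 0, so the forward reaction is non-spontaneous (proceeds in reverse).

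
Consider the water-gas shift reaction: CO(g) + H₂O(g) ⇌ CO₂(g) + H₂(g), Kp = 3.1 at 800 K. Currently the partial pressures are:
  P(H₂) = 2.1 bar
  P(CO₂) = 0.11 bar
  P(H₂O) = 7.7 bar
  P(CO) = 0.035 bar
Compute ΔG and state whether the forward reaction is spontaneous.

Qp = P(CO₂)·P(H₂) / (P(CO)·P(H₂O)) = (0.11)·(2.1) / ((0.035)·(7.7)) = 0.857
ΔG = RT ln(Qp/Kp) = (8.314 J mol⁻¹ K⁻¹)(800 K) × ln(0.857/3.1)
   = (6.651 kJ/mol)(-1.286) = -8.55 kJ/mol
ΔG < 0, so the forward reaction is spontaneous (proceeds forward).

ΔG = -8.55 kJ/mol; the forward reaction is spontaneous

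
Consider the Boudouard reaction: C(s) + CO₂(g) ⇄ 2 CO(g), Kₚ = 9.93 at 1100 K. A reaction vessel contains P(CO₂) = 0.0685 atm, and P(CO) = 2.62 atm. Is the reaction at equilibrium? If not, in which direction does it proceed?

(C is a pure solid — omitted from Qₚ.)
Qₚ = P(CO)² / P(CO₂) = (2.62)² / (0.0685) = 100
Qₚ = 100 > Kₚ = 9.93, so the reverse reaction proceeds.

reverse (toward reactants)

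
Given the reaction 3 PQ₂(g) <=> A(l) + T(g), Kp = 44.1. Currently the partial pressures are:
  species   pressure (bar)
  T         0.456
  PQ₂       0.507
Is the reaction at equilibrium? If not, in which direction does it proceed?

to the right

(A is a pure liquid — omitted from Qp.)
Qp = P(T) / P(PQ₂)³ = (0.456) / (0.507)³ = 3.50
Qp = 3.50 < Kp = 44.1, so the forward reaction proceeds.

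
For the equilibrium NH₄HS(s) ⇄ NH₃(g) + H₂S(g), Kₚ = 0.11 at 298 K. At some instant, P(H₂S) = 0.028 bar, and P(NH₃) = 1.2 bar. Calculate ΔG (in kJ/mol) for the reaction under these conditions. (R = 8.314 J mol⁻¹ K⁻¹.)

(NH₄HS is a pure solid — omitted from Qₚ.)
Qₚ = P(NH₃)·P(H₂S) = (1.2)·(0.028) = 0.0336
ΔG = RT ln(Qₚ/Kₚ) = (8.314 J mol⁻¹ K⁻¹)(298 K) × ln(0.0336/0.11)
   = (2.478 kJ/mol)(-1.186) = -2.94 kJ/mol
ΔG < 0, so the forward reaction is spontaneous (proceeds forward).

ΔG = -2.94 kJ/mol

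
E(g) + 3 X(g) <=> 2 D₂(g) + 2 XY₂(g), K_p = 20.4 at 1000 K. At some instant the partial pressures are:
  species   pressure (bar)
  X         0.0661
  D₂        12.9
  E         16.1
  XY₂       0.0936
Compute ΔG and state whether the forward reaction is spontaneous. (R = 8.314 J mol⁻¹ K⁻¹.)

Q_p = P(D₂)²·P(XY₂)² / (P(E)·P(X)³) = (12.9)²·(0.0936)² / ((16.1)·(0.0661)³) = 314
ΔG = RT ln(Q_p/K_p) = (8.314 J mol⁻¹ K⁻¹)(1000 K) × ln(314/20.4)
   = (8.314 kJ/mol)(2.734) = 22.7 kJ/mol
ΔG > 0, so the forward reaction is non-spontaneous (proceeds in reverse).

ΔG = 22.7 kJ/mol; the forward reaction is non-spontaneous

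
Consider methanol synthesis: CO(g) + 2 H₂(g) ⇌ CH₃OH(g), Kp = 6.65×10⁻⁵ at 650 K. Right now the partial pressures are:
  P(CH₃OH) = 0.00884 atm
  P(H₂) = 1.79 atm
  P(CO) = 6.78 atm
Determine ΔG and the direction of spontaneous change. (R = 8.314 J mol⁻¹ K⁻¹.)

Qp = P(CH₃OH) / (P(CO)·P(H₂)²) = (0.00884) / ((6.78)·(1.79)²) = 4.07×10⁻⁴
ΔG = RT ln(Qp/Kp) = (8.314 J mol⁻¹ K⁻¹)(650 K) × ln(4.07×10⁻⁴/6.65×10⁻⁵)
   = (5.404 kJ/mol)(1.812) = 9.79 kJ/mol
ΔG > 0, so the forward reaction is non-spontaneous (proceeds in reverse).

ΔG = 9.79 kJ/mol; the forward reaction is non-spontaneous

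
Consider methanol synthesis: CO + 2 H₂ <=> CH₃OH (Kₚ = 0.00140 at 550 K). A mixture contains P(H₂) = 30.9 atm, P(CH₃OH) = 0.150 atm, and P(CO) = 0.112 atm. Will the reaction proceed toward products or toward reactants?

neither direction; the system is at equilibrium

Qₚ = P(CH₃OH) / (P(CO)·P(H₂)²) = (0.150) / ((0.112)·(30.9)²) = 0.00140
Qₚ = 0.00140 = Kₚ, so the system is already at equilibrium.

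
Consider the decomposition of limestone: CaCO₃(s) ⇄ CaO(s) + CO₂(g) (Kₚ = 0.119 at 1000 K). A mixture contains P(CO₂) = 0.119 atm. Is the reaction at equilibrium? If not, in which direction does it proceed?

no net change (already at equilibrium)

(CaCO₃, CaO are pure solids — omitted from Qₚ.)
Qₚ = P(CO₂) = 0.119
Qₚ = 0.119 = Kₚ, so the system is already at equilibrium.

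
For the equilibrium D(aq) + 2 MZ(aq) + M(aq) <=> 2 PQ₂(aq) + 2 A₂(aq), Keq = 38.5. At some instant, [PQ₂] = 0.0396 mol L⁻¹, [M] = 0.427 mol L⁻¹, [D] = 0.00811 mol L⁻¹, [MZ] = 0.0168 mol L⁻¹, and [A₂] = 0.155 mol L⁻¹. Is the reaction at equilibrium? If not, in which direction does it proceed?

at equilibrium

Q = [PQ₂]²·[A₂]² / ([D]·[MZ]²·[M]) = (0.0396)²·(0.155)² / ((0.00811)·(0.0168)²·(0.427)) = 38.5
Q = 38.5 = Keq, so the system is already at equilibrium.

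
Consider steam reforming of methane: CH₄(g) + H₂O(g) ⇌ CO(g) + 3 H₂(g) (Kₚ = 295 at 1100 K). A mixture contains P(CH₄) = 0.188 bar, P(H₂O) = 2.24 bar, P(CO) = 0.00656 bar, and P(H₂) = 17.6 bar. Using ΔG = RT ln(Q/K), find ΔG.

Qₚ = P(CO)·P(H₂)³ / (P(CH₄)·P(H₂O)) = (0.00656)·(17.6)³ / ((0.188)·(2.24)) = 84.9
ΔG = RT ln(Qₚ/Kₚ) = (8.314 J mol⁻¹ K⁻¹)(1100 K) × ln(84.9/295)
   = (9.145 kJ/mol)(-1.246) = -11.4 kJ/mol
ΔG < 0, so the forward reaction is spontaneous (proceeds forward).

ΔG = -11.4 kJ/mol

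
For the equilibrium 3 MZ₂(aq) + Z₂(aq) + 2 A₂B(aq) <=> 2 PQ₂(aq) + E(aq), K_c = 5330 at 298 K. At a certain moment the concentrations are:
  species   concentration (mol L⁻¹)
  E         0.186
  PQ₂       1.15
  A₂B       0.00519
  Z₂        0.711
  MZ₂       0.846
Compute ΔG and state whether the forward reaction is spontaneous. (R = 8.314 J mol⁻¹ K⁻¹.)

Q_c = [PQ₂]²·[E] / ([MZ₂]³·[Z₂]·[A₂B]²) = (1.15)²·(0.186) / ((0.846)³·(0.711)·(0.00519)²) = 21200
ΔG = RT ln(Q_c/K_c) = (8.314 J mol⁻¹ K⁻¹)(298 K) × ln(21200/5330)
   = (2.478 kJ/mol)(1.381) = 3.42 kJ/mol
ΔG > 0, so the forward reaction is non-spontaneous (proceeds in reverse).

ΔG = 3.42 kJ/mol; the forward reaction is non-spontaneous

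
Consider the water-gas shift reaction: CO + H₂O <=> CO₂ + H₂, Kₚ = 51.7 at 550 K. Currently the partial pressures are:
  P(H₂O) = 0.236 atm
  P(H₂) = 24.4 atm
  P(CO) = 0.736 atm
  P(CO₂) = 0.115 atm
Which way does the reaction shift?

Qₚ = P(CO₂)·P(H₂) / (P(CO)·P(H₂O)) = (0.115)·(24.4) / ((0.736)·(0.236)) = 16.2
Qₚ = 16.2 < Kₚ = 51.7, so the forward reaction proceeds.

toward products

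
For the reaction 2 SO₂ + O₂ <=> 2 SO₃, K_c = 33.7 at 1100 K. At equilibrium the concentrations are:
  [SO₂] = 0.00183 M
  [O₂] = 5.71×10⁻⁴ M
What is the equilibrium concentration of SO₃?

[SO₃] = 2.54×10⁻⁴ M

At equilibrium, K_c = [SO₃]² / ([SO₂]²·[O₂]) = 33.7.
([SO₃])² / ((0.00183)²·(5.71×10⁻⁴)) = 33.7
[SO₃]² = 6.44×10⁻⁸ ⇒ [SO₃] = 2.54×10⁻⁴ M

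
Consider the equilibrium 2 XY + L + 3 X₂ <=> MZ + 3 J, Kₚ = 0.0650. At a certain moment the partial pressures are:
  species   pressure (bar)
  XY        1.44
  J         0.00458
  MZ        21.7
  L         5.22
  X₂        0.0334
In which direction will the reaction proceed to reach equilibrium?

to the right

Qₚ = P(MZ)·P(J)³ / (P(XY)²·P(L)·P(X₂)³) = (21.7)·(0.00458)³ / ((1.44)²·(5.22)·(0.0334)³) = 0.00517
Qₚ = 0.00517 < Kₚ = 0.0650, so the forward reaction proceeds.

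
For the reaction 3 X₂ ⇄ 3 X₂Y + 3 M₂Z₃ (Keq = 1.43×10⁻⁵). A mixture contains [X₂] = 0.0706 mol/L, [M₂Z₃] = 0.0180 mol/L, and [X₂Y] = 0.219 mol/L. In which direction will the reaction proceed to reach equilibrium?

Q = [X₂Y]³·[M₂Z₃]³ / [X₂]³ = (0.219)³·(0.0180)³ / (0.0706)³ = 1.74×10⁻⁴
Q = 1.74×10⁻⁴ > Keq = 1.43×10⁻⁵, so the reverse reaction proceeds.

to the left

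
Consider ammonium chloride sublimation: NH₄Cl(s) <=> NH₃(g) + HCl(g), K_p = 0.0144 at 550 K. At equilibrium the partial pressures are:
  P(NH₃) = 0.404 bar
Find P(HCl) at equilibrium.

(NH₄Cl is a pure solid — omitted from K_p.)
At equilibrium, K_p = P(NH₃)·P(HCl) = 0.0144.
(0.404)·(P(HCl)) = 0.0144
P(HCl) = 0.0356 bar

P(HCl) = 0.0356 bar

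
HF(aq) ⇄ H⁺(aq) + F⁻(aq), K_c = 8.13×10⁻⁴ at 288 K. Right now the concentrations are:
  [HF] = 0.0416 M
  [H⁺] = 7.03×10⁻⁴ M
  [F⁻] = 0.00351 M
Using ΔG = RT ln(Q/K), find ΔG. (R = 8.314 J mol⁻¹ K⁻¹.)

ΔG = -6.27 kJ/mol

Q_c = [H⁺]·[F⁻] / [HF] = (7.03×10⁻⁴)·(0.00351) / (0.0416) = 5.93×10⁻⁵
ΔG = RT ln(Q_c/K_c) = (8.314 J mol⁻¹ K⁻¹)(288 K) × ln(5.93×10⁻⁵/8.13×10⁻⁴)
   = (2.394 kJ/mol)(-2.618) = -6.27 kJ/mol
ΔG < 0, so the forward reaction is spontaneous (proceeds forward).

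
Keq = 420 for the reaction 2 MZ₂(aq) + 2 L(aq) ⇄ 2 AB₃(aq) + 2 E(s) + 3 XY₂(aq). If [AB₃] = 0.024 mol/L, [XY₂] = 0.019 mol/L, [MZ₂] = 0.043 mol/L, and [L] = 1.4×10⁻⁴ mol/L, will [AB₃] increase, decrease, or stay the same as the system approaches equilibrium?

(E is a pure solid — omitted from Q.)
Q = [AB₃]²·[XY₂]³ / ([MZ₂]²·[L]²) = (0.024)²·(0.019)³ / ((0.043)²·(1.4×10⁻⁴)²) = 110
Q = 110 < Keq = 420: net forward reaction.
AB₃ is a product, so it increases.

increase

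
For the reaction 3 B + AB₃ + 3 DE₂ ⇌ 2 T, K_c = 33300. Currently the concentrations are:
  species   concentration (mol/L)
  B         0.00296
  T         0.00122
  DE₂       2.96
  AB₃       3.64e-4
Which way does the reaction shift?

toward products

Q_c = [T]² / ([B]³·[AB₃]·[DE₂]³) = (0.00122)² / ((0.00296)³·(3.64e-4)·(2.96)³) = 6080
Q_c = 6080 < K_c = 33300, so the forward reaction proceeds.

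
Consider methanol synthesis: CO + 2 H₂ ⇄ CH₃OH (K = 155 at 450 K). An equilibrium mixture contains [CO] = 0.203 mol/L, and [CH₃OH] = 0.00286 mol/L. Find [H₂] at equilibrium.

[H₂] = 0.00953 mol/L

At equilibrium, K = [CH₃OH] / ([CO]·[H₂]²) = 155.
(0.00286) / ((0.203)·([H₂])²) = 155
[H₂]² = 9.09e-5 ⇒ [H₂] = 0.00953 mol/L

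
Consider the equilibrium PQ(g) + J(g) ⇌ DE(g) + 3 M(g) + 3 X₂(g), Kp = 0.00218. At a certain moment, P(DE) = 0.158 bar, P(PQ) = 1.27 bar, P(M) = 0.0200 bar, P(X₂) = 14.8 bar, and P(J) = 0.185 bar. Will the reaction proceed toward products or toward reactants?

Qp = P(DE)·P(M)³·P(X₂)³ / (P(PQ)·P(J)) = (0.158)·(0.0200)³·(14.8)³ / ((1.27)·(0.185)) = 0.0174
Qp = 0.0174 > Kp = 0.00218, so the reverse reaction proceeds.

reverse (toward reactants)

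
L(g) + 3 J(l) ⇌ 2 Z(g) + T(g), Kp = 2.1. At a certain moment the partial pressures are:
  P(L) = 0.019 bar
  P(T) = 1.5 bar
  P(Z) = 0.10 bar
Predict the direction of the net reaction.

forward (toward products)

(J is a pure liquid — omitted from Qp.)
Qp = P(Z)²·P(T) / P(L) = (0.10)²·(1.5) / (0.019) = 0.79
Qp = 0.79 < Kp = 2.1, so the forward reaction proceeds.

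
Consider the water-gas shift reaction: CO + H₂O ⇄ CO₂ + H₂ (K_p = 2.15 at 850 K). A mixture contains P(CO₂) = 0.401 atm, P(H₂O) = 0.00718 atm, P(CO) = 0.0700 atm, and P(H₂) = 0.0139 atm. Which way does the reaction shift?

reverse (toward reactants)

Q_p = P(CO₂)·P(H₂) / (P(CO)·P(H₂O)) = (0.401)·(0.0139) / ((0.0700)·(0.00718)) = 11.1
Q_p = 11.1 > K_p = 2.15, so the reverse reaction proceeds.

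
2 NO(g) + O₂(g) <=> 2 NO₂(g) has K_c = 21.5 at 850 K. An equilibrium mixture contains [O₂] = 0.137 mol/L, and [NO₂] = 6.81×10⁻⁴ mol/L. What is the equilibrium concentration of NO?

At equilibrium, K_c = [NO₂]² / ([NO]²·[O₂]) = 21.5.
(6.81×10⁻⁴)² / (([NO])²·(0.137)) = 21.5
[NO]² = 1.57×10⁻⁷ ⇒ [NO] = 3.97×10⁻⁴ mol/L

[NO] = 3.97×10⁻⁴ mol/L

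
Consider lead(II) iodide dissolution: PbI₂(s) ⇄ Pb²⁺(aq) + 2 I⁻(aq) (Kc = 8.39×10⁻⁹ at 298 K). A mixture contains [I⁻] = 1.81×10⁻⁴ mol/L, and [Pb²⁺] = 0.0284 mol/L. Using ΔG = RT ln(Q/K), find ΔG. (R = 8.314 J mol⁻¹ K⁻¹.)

(PbI₂ is a pure solid — omitted from Qc.)
Qc = [Pb²⁺]·[I⁻]² = (0.0284)·(1.81×10⁻⁴)² = 9.30×10⁻¹⁰
ΔG = RT ln(Qc/Kc) = (8.314 J mol⁻¹ K⁻¹)(298 K) × ln(9.30×10⁻¹⁰/8.39×10⁻⁹)
   = (2.478 kJ/mol)(-2.200) = -5.45 kJ/mol
ΔG < 0, so the forward reaction is spontaneous (proceeds forward).

ΔG = -5.45 kJ/mol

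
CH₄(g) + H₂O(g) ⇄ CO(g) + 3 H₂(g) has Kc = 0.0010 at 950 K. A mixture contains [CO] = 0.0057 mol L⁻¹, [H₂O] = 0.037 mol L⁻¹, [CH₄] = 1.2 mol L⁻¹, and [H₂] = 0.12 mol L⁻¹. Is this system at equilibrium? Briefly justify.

Qc = [CO]·[H₂]³ / ([CH₄]·[H₂O]) = (0.0057)·(0.12)³ / ((1.2)·(0.037)) = 2.2×10⁻⁴
Qc = 2.2×10⁻⁴ < Kc = 0.0010: net forward reaction.

no; Q < K, reaction proceeds forward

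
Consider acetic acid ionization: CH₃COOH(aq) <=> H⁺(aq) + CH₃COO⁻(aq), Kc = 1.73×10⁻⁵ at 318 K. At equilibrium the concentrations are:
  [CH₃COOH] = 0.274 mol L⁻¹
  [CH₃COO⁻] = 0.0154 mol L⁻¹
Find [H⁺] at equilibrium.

[H⁺] = 3.08×10⁻⁴ mol L⁻¹

At equilibrium, Kc = [H⁺]·[CH₃COO⁻] / [CH₃COOH] = 1.73×10⁻⁵.
([H⁺])·(0.0154) / (0.274) = 1.73×10⁻⁵
[H⁺] = 3.08×10⁻⁴ mol L⁻¹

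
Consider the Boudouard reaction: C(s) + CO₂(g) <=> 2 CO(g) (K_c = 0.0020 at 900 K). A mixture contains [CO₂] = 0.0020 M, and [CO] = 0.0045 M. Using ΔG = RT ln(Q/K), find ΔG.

ΔG = 12.1 kJ/mol

(C is a pure solid — omitted from Q_c.)
Q_c = [CO]² / [CO₂] = (0.0045)² / (0.0020) = 0.0101
ΔG = RT ln(Q_c/K_c) = (8.314 J mol⁻¹ K⁻¹)(900 K) × ln(0.0101/0.0020)
   = (7.483 kJ/mol)(1.619) = 12.1 kJ/mol
ΔG > 0, so the forward reaction is non-spontaneous (proceeds in reverse).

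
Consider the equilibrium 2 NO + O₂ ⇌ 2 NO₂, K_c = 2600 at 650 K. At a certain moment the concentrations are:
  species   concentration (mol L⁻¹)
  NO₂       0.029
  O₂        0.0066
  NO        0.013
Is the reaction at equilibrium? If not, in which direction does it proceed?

to the right

Q_c = [NO₂]² / ([NO]²·[O₂]) = (0.029)² / ((0.013)²·(0.0066)) = 750
Q_c = 750 < K_c = 2600, so the forward reaction proceeds.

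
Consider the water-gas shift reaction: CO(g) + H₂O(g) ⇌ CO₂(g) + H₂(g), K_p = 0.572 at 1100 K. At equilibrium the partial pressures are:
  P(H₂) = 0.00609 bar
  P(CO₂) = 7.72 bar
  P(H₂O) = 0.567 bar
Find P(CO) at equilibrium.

At equilibrium, K_p = P(CO₂)·P(H₂) / (P(CO)·P(H₂O)) = 0.572.
(7.72)·(0.00609) / ((P(CO))·(0.567)) = 0.572
P(CO) = 0.145 bar

P(CO) = 0.145 bar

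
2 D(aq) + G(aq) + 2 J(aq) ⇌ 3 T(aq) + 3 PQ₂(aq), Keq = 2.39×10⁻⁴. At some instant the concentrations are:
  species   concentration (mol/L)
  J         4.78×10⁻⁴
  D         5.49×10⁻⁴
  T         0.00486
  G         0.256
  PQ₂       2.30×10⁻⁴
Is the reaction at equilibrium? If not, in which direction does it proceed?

Q = [T]³·[PQ₂]³ / ([D]²·[G]·[J]²) = (0.00486)³·(2.30×10⁻⁴)³ / ((5.49×10⁻⁴)²·(0.256)·(4.78×10⁻⁴)²) = 7.92×10⁻⁵
Q = 7.92×10⁻⁵ < Keq = 2.39×10⁻⁴, so the forward reaction proceeds.

in the forward direction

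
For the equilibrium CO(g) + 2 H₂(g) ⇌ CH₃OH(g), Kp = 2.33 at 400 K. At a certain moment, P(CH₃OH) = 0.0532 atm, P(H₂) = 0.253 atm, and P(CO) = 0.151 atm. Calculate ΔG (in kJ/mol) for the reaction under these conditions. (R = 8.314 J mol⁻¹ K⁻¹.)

Qp = P(CH₃OH) / (P(CO)·P(H₂)²) = (0.0532) / ((0.151)·(0.253)²) = 5.50
ΔG = RT ln(Qp/Kp) = (8.314 J mol⁻¹ K⁻¹)(400 K) × ln(5.50/2.33)
   = (3.326 kJ/mol)(0.8589) = 2.86 kJ/mol
ΔG > 0, so the forward reaction is non-spontaneous (proceeds in reverse).

ΔG = 2.86 kJ/mol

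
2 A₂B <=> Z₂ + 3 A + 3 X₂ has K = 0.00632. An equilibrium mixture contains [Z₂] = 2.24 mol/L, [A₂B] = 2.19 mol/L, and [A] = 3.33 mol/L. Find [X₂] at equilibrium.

At equilibrium, K = [Z₂]·[A]³·[X₂]³ / [A₂B]² = 0.00632.
(2.24)·(3.33)³·([X₂])³ / (2.19)² = 0.00632
[X₂]³ = 3.66×10⁻⁴ ⇒ [X₂] = 0.0716 mol/L

[X₂] = 0.0716 mol/L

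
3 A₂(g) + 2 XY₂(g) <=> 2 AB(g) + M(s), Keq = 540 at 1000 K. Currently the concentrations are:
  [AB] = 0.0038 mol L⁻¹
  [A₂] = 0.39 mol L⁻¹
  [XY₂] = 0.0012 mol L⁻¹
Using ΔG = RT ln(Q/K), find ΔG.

(M is a pure solid — omitted from Q.)
Q = [AB]² / ([A₂]³·[XY₂]²) = (0.0038)² / ((0.39)³·(0.0012)²) = 169
ΔG = RT ln(Q/Keq) = (8.314 J mol⁻¹ K⁻¹)(1000 K) × ln(169/540)
   = (8.314 kJ/mol)(-1.162) = -9.66 kJ/mol
ΔG < 0, so the forward reaction is spontaneous (proceeds forward).

ΔG = -9.66 kJ/mol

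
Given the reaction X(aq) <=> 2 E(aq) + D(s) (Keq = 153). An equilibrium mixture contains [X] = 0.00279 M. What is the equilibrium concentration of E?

[E] = 0.653 M

(D is a pure solid — omitted from Keq.)
At equilibrium, Keq = [E]² / [X] = 153.
([E])² / (0.00279) = 153
[E]² = 0.427 ⇒ [E] = 0.653 M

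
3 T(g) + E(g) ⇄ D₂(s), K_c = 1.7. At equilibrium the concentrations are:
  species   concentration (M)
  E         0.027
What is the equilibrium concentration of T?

(D₂ is a pure solid — omitted from K_c.)
At equilibrium, K_c = 1 / ([T]³·[E]) = 1.7.
1 / (([T])³·(0.027)) = 1.7
[T]³ = 21.8 ⇒ [T] = 2.8 M

[T] = 2.8 M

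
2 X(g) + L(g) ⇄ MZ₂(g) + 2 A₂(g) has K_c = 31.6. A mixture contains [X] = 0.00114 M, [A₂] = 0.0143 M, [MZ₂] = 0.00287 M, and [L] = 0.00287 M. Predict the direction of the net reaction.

reverse (toward reactants)

Q_c = [MZ₂]·[A₂]² / ([X]²·[L]) = (0.00287)·(0.0143)² / ((0.00114)²·(0.00287)) = 157
Q_c = 157 > K_c = 31.6, so the reverse reaction proceeds.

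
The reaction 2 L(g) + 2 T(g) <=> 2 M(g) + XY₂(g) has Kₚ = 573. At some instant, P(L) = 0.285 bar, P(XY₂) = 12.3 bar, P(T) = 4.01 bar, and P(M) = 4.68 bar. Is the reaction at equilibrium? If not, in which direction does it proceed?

toward products

Qₚ = P(M)²·P(XY₂) / (P(L)²·P(T)²) = (4.68)²·(12.3) / ((0.285)²·(4.01)²) = 206
Qₚ = 206 < Kₚ = 573, so the forward reaction proceeds.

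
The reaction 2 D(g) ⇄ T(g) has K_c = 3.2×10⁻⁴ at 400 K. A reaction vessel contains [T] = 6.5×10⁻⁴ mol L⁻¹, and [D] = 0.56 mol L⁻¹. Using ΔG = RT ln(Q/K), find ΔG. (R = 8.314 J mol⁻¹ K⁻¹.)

ΔG = 6.21 kJ/mol

Q_c = [T] / [D]² = (6.5×10⁻⁴) / (0.56)² = 0.00207
ΔG = RT ln(Q_c/K_c) = (8.314 J mol⁻¹ K⁻¹)(400 K) × ln(0.00207/3.2×10⁻⁴)
   = (3.326 kJ/mol)(1.867) = 6.21 kJ/mol
ΔG > 0, so the forward reaction is non-spontaneous (proceeds in reverse).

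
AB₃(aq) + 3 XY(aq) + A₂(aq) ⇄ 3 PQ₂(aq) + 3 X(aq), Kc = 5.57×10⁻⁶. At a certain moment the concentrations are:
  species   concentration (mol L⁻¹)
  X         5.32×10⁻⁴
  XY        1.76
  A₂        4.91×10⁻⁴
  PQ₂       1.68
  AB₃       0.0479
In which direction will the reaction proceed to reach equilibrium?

no net change (already at equilibrium)

Qc = [PQ₂]³·[X]³ / ([AB₃]·[XY]³·[A₂]) = (1.68)³·(5.32×10⁻⁴)³ / ((0.0479)·(1.76)³·(4.91×10⁻⁴)) = 5.57×10⁻⁶
Qc = 5.57×10⁻⁶ = Kc, so the system is already at equilibrium.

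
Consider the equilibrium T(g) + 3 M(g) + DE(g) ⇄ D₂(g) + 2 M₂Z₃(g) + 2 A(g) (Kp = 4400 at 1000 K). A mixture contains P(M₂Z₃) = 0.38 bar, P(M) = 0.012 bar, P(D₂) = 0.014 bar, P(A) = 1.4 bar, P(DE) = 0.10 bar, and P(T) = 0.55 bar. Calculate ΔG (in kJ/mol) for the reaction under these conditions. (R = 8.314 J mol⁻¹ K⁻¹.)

ΔG = 18.7 kJ/mol

Qp = P(D₂)·P(M₂Z₃)²·P(A)² / (P(T)·P(M)³·P(DE)) = (0.014)·(0.38)²·(1.4)² / ((0.55)·(0.012)³·(0.10)) = 41700
ΔG = RT ln(Qp/Kp) = (8.314 J mol⁻¹ K⁻¹)(1000 K) × ln(41700/4400)
   = (8.314 kJ/mol)(2.249) = 18.7 kJ/mol
ΔG > 0, so the forward reaction is non-spontaneous (proceeds in reverse).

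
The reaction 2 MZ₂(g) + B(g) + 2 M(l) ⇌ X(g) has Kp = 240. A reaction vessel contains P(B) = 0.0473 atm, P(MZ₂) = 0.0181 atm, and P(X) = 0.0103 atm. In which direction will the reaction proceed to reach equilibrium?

(M is a pure liquid — omitted from Qp.)
Qp = P(X) / (P(MZ₂)²·P(B)) = (0.0103) / ((0.0181)²·(0.0473)) = 665
Qp = 665 > Kp = 240, so the reverse reaction proceeds.

to the left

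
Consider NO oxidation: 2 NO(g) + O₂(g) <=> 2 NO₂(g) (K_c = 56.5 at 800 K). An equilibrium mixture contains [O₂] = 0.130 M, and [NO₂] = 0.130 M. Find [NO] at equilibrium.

At equilibrium, K_c = [NO₂]² / ([NO]²·[O₂]) = 56.5.
(0.130)² / (([NO])²·(0.130)) = 56.5
[NO]² = 0.00230 ⇒ [NO] = 0.0480 M

[NO] = 0.0480 M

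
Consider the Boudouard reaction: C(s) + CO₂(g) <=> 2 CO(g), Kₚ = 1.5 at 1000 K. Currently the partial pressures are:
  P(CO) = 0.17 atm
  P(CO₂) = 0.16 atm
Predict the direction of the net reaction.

(C is a pure solid — omitted from Qₚ.)
Qₚ = P(CO)² / P(CO₂) = (0.17)² / (0.16) = 0.18
Qₚ = 0.18 < Kₚ = 1.5, so the forward reaction proceeds.

to the right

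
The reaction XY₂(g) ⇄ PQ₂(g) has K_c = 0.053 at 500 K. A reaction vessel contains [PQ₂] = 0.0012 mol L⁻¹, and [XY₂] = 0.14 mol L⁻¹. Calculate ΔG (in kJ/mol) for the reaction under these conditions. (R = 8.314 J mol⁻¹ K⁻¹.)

ΔG = -7.57 kJ/mol

Q_c = [PQ₂] / [XY₂] = (0.0012) / (0.14) = 0.00857
ΔG = RT ln(Q_c/K_c) = (8.314 J mol⁻¹ K⁻¹)(500 K) × ln(0.00857/0.053)
   = (4.157 kJ/mol)(-1.822) = -7.57 kJ/mol
ΔG < 0, so the forward reaction is spontaneous (proceeds forward).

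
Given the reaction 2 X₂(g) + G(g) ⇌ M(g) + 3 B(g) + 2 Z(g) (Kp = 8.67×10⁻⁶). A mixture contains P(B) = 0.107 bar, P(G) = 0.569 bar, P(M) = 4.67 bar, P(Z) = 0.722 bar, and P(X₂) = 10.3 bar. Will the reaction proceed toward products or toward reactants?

reverse (toward reactants)

Qp = P(M)·P(B)³·P(Z)² / (P(X₂)²·P(G)) = (4.67)·(0.107)³·(0.722)² / ((10.3)²·(0.569)) = 4.94×10⁻⁵
Qp = 4.94×10⁻⁵ > Kp = 8.67×10⁻⁶, so the reverse reaction proceeds.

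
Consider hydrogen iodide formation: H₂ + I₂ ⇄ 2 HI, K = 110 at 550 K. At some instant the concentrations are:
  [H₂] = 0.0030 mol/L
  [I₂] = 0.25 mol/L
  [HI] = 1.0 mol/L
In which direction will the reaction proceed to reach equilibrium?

toward reactants

Q = [HI]² / ([H₂]·[I₂]) = (1.0)² / ((0.0030)·(0.25)) = 1300
Q = 1300 > K = 110, so the reverse reaction proceeds.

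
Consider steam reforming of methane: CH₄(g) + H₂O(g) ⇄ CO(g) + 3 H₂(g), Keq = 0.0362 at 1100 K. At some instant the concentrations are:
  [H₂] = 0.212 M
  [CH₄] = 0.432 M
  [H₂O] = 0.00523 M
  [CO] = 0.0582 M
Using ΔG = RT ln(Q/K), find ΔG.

ΔG = 17.5 kJ/mol

Q = [CO]·[H₂]³ / ([CH₄]·[H₂O]) = (0.0582)·(0.212)³ / ((0.432)·(0.00523)) = 0.245
ΔG = RT ln(Q/Keq) = (8.314 J mol⁻¹ K⁻¹)(1100 K) × ln(0.245/0.0362)
   = (9.145 kJ/mol)(1.912) = 17.5 kJ/mol
ΔG > 0, so the forward reaction is non-spontaneous (proceeds in reverse).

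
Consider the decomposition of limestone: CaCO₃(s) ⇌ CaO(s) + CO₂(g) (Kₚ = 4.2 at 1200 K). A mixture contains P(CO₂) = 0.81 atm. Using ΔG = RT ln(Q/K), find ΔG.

ΔG = -16.4 kJ/mol

(CaCO₃, CaO are pure solids — omitted from Qₚ.)
Qₚ = P(CO₂) = 0.810
ΔG = RT ln(Qₚ/Kₚ) = (8.314 J mol⁻¹ K⁻¹)(1200 K) × ln(0.810/4.2)
   = (9.977 kJ/mol)(-1.646) = -16.4 kJ/mol
ΔG < 0, so the forward reaction is spontaneous (proceeds forward).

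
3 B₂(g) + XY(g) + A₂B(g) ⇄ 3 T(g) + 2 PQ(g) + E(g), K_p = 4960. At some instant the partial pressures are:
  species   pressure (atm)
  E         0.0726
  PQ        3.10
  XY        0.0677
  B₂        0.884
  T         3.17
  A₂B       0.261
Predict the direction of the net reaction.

Q_p = P(T)³·P(PQ)²·P(E) / (P(B₂)³·P(XY)·P(A₂B)) = (3.17)³·(3.10)²·(0.0726) / ((0.884)³·(0.0677)·(0.261)) = 1820
Q_p = 1820 < K_p = 4960, so the forward reaction proceeds.

in the forward direction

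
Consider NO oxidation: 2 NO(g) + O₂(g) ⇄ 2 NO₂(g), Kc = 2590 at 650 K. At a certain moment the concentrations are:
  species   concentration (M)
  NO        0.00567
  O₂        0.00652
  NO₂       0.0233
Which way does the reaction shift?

Qc = [NO₂]² / ([NO]²·[O₂]) = (0.0233)² / ((0.00567)²·(0.00652)) = 2590
Qc = 2590 = Kc, so the system is already at equilibrium.

no net change (already at equilibrium)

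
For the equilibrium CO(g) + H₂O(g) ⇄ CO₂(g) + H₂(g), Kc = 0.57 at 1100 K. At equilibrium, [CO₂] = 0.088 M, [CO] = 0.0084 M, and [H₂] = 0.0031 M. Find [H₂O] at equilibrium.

[H₂O] = 0.057 M

At equilibrium, Kc = [CO₂]·[H₂] / ([CO]·[H₂O]) = 0.57.
(0.088)·(0.0031) / ((0.0084)·([H₂O])) = 0.57
[H₂O] = 0.0570 = 0.057 M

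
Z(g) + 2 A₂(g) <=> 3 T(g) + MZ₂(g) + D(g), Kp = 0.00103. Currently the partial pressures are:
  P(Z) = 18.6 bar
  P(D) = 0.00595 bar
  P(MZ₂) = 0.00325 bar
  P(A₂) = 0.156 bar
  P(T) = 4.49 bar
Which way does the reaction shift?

in the reverse direction

Qp = P(T)³·P(MZ₂)·P(D) / (P(Z)·P(A₂)²) = (4.49)³·(0.00325)·(0.00595) / ((18.6)·(0.156)²) = 0.00387
Qp = 0.00387 > Kp = 0.00103, so the reverse reaction proceeds.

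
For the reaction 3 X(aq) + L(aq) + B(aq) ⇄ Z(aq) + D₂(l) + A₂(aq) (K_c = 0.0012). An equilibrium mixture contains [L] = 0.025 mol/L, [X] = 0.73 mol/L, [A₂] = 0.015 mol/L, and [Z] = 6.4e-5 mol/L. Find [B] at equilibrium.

[B] = 0.082 mol/L

(D₂ is a pure liquid — omitted from K_c.)
At equilibrium, K_c = [Z]·[A₂] / ([X]³·[L]·[B]) = 0.0012.
(6.4e-5)·(0.015) / ((0.73)³·(0.025)·([B])) = 0.0012
[B] = 0.0823 = 0.082 mol/L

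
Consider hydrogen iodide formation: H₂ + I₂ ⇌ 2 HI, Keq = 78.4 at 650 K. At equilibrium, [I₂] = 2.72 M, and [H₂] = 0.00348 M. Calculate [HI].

At equilibrium, Keq = [HI]² / ([H₂]·[I₂]) = 78.4.
([HI])² / ((0.00348)·(2.72)) = 78.4
[HI]² = 0.742 ⇒ [HI] = 0.861 M

[HI] = 0.861 M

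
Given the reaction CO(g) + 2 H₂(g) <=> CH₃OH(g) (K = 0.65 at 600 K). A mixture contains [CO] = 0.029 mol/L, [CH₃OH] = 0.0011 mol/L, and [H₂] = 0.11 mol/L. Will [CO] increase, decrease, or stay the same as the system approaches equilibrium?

increase

Q = [CH₃OH] / ([CO]·[H₂]²) = (0.0011) / ((0.029)·(0.11)²) = 3.1
Q = 3.1 > K = 0.65: net reverse reaction.
CO is a reactant, so it increases.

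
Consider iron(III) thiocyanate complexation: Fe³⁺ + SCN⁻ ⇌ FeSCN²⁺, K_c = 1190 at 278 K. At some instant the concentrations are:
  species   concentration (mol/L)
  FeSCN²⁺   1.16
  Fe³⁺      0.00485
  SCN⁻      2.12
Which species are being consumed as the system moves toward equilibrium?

Fe³⁺, SCN⁻ (reactants)

Q_c = [FeSCN²⁺] / ([Fe³⁺]·[SCN⁻]) = (1.16) / ((0.00485)·(2.12)) = 113
Q_c = 113 < K_c = 1190: net forward reaction.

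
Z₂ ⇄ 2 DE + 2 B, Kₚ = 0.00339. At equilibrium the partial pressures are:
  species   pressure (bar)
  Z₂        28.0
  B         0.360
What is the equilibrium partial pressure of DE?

At equilibrium, Kₚ = P(DE)²·P(B)² / P(Z₂) = 0.00339.
(P(DE))²·(0.360)² / (28.0) = 0.00339
P(DE)² = 0.732 ⇒ P(DE) = 0.856 bar

P(DE) = 0.856 bar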